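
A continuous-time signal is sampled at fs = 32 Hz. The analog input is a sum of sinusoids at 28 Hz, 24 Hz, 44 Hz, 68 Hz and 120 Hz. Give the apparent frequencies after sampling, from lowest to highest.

4 Hz, 8 Hz, 12 Hz

fs/2 = 16 Hz.
28 Hz > fs/2 = 16 Hz, folds to fs − 28 Hz = 4 Hz.
24 Hz > fs/2 = 16 Hz, folds to fs − 24 Hz = 8 Hz.
44 Hz mod fs = 12 Hz.
12 Hz ≤ fs/2 = 16 Hz, appears at 12 Hz.
68 Hz mod fs = 4 Hz.
4 Hz ≤ fs/2 = 16 Hz, appears at 4 Hz.
120 Hz mod fs = 24 Hz.
24 Hz > fs/2 = 16 Hz, folds to fs − 24 Hz = 8 Hz.
Distinct values: {4 Hz, 8 Hz, 12 Hz}.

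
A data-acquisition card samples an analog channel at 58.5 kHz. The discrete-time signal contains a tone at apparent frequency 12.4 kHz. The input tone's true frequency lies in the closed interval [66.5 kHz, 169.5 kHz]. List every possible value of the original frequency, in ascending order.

Frequencies that alias to 12.4 kHz are k·fs ± 12.4 kHz for integer k ≥ 0.
k=0: 12.4 kHz.
k=1: 46.1 kHz, 70.9 kHz.
k=2: 104.6 kHz, 129.4 kHz.
k=3: 163.1 kHz, 187.9 kHz.
k=4: 221.6 kHz, 246.4 kHz.
Within [66.5 kHz, 169.5 kHz]: 70.9 kHz, 104.6 kHz, 129.4 kHz, 163.1 kHz.

70.9 kHz, 104.6 kHz, 129.4 kHz, 163.1 kHz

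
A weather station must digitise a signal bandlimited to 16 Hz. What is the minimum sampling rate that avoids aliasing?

32 Hz

Nyquist rate = 2 × 16 Hz = 32 Hz.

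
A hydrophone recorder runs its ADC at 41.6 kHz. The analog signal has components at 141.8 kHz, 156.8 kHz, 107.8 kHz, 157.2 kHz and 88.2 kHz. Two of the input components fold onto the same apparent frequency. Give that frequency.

17 kHz

fs/2 = 20.8 kHz.
141.8 kHz mod fs = 17 kHz.
17 kHz ≤ fs/2 = 20.8 kHz, appears at 17 kHz.
156.8 kHz mod fs = 32 kHz.
32 kHz > fs/2 = 20.8 kHz, folds to fs − 32 kHz = 9.6 kHz.
107.8 kHz mod fs = 24.6 kHz.
24.6 kHz > fs/2 = 20.8 kHz, folds to fs − 24.6 kHz = 17 kHz.
157.2 kHz mod fs = 32.4 kHz.
32.4 kHz > fs/2 = 20.8 kHz, folds to fs − 32.4 kHz = 9.2 kHz.
88.2 kHz mod fs = 5 kHz.
5 kHz ≤ fs/2 = 20.8 kHz, appears at 5 kHz.
107.8 kHz and 141.8 kHz both map to 17 kHz.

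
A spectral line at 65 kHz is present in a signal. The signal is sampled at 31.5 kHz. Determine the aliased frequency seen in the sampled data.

65 kHz mod fs = 2 kHz.
2 kHz ≤ fs/2 = 15.75 kHz, appears at 2 kHz.

2 kHz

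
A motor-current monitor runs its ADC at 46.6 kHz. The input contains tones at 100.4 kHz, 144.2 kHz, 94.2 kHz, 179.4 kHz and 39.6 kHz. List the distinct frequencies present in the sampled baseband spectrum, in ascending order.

1 kHz, 4.4 kHz, 7 kHz, 7.2 kHz

fs/2 = 23.3 kHz.
100.4 kHz mod fs = 7.2 kHz.
7.2 kHz ≤ fs/2 = 23.3 kHz, appears at 7.2 kHz.
144.2 kHz mod fs = 4.4 kHz.
4.4 kHz ≤ fs/2 = 23.3 kHz, appears at 4.4 kHz.
94.2 kHz mod fs = 1 kHz.
1 kHz ≤ fs/2 = 23.3 kHz, appears at 1 kHz.
179.4 kHz mod fs = 39.6 kHz.
39.6 kHz > fs/2 = 23.3 kHz, folds to fs − 39.6 kHz = 7 kHz.
39.6 kHz > fs/2 = 23.3 kHz, folds to fs − 39.6 kHz = 7 kHz.
Distinct values: {1 kHz, 4.4 kHz, 7 kHz, 7.2 kHz}.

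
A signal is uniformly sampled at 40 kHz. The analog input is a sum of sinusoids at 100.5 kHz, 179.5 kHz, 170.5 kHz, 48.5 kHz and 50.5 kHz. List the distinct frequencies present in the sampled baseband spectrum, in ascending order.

fs/2 = 20 kHz.
100.5 kHz mod fs = 20.5 kHz.
20.5 kHz > fs/2 = 20 kHz, folds to fs − 20.5 kHz = 19.5 kHz.
179.5 kHz mod fs = 19.5 kHz.
19.5 kHz ≤ fs/2 = 20 kHz, appears at 19.5 kHz.
170.5 kHz mod fs = 10.5 kHz.
10.5 kHz ≤ fs/2 = 20 kHz, appears at 10.5 kHz.
48.5 kHz mod fs = 8.5 kHz.
8.5 kHz ≤ fs/2 = 20 kHz, appears at 8.5 kHz.
50.5 kHz mod fs = 10.5 kHz.
10.5 kHz ≤ fs/2 = 20 kHz, appears at 10.5 kHz.
Distinct values: {8.5 kHz, 10.5 kHz, 19.5 kHz}.

8.5 kHz, 10.5 kHz, 19.5 kHz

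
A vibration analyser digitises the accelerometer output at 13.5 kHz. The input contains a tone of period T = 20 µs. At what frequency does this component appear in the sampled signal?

4 kHz

T = 20 µs → f = 1/T = 50 kHz.
50 kHz mod fs = 9.5 kHz.
9.5 kHz > fs/2 = 6.75 kHz, folds to fs − 9.5 kHz = 4 kHz.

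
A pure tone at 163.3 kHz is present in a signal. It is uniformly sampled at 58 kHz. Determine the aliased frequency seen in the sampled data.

163.3 kHz mod fs = 47.3 kHz.
47.3 kHz > fs/2 = 29 kHz, folds to fs − 47.3 kHz = 10.7 kHz.

10.7 kHz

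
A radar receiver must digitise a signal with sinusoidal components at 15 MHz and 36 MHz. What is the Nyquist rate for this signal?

72 MHz

Highest-frequency component: 36 MHz.
Nyquist rate = 2 × 36 MHz = 72 MHz.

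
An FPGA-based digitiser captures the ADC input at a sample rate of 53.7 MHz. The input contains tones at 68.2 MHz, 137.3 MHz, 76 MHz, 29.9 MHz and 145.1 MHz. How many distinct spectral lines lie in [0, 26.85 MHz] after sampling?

fs/2 = 26.85 MHz.
68.2 MHz mod fs = 14.5 MHz.
14.5 MHz ≤ fs/2 = 26.85 MHz, appears at 14.5 MHz.
137.3 MHz mod fs = 29.9 MHz.
29.9 MHz > fs/2 = 26.85 MHz, folds to fs − 29.9 MHz = 23.8 MHz.
76 MHz mod fs = 22.3 MHz.
22.3 MHz ≤ fs/2 = 26.85 MHz, appears at 22.3 MHz.
29.9 MHz > fs/2 = 26.85 MHz, folds to fs − 29.9 MHz = 23.8 MHz.
145.1 MHz mod fs = 37.7 MHz.
37.7 MHz > fs/2 = 26.85 MHz, folds to fs − 37.7 MHz = 16 MHz.
Distinct values: {14.5 MHz, 16 MHz, 22.3 MHz, 23.8 MHz} → 4.

4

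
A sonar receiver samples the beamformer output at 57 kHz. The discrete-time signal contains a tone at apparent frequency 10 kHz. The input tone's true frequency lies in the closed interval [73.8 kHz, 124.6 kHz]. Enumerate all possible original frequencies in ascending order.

Frequencies that alias to 10 kHz are k·fs ± 10 kHz for integer k ≥ 0.
k=0: 10 kHz.
k=1: 47 kHz, 67 kHz.
k=2: 104 kHz, 124 kHz.
k=3: 161 kHz, 181 kHz.
Within [73.8 kHz, 124.6 kHz]: 104 kHz, 124 kHz.

104 kHz, 124 kHz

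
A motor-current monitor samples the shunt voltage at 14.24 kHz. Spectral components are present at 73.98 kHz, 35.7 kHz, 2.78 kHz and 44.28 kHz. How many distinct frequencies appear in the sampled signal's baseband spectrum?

fs/2 = 7.12 kHz.
73.98 kHz mod fs = 2.78 kHz.
2.78 kHz ≤ fs/2 = 7.12 kHz, appears at 2.78 kHz.
35.7 kHz mod fs = 7.22 kHz.
7.22 kHz > fs/2 = 7.12 kHz, folds to fs − 7.22 kHz = 7.02 kHz.
2.78 kHz ≤ fs/2 = 7.12 kHz, passes unchanged.
44.28 kHz mod fs = 1.56 kHz.
1.56 kHz ≤ fs/2 = 7.12 kHz, appears at 1.56 kHz.
Distinct values: {1.56 kHz, 2.78 kHz, 7.02 kHz} → 3.

3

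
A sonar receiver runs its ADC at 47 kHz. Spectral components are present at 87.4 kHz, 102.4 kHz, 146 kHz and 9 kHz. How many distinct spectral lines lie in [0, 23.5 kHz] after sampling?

4

fs/2 = 23.5 kHz.
87.4 kHz mod fs = 40.4 kHz.
40.4 kHz > fs/2 = 23.5 kHz, folds to fs − 40.4 kHz = 6.6 kHz.
102.4 kHz mod fs = 8.4 kHz.
8.4 kHz ≤ fs/2 = 23.5 kHz, appears at 8.4 kHz.
146 kHz mod fs = 5 kHz.
5 kHz ≤ fs/2 = 23.5 kHz, appears at 5 kHz.
9 kHz ≤ fs/2 = 23.5 kHz, passes unchanged.
Distinct values: {5 kHz, 6.6 kHz, 8.4 kHz, 9 kHz} → 4.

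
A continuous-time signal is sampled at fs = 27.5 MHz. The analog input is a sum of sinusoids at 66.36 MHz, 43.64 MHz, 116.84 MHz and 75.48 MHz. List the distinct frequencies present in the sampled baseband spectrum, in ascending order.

6.84 MHz, 7.02 MHz, 11.36 MHz

fs/2 = 13.75 MHz.
66.36 MHz mod fs = 11.36 MHz.
11.36 MHz ≤ fs/2 = 13.75 MHz, appears at 11.36 MHz.
43.64 MHz mod fs = 16.14 MHz.
16.14 MHz > fs/2 = 13.75 MHz, folds to fs − 16.14 MHz = 11.36 MHz.
116.84 MHz mod fs = 6.84 MHz.
6.84 MHz ≤ fs/2 = 13.75 MHz, appears at 6.84 MHz.
75.48 MHz mod fs = 20.48 MHz.
20.48 MHz > fs/2 = 13.75 MHz, folds to fs − 20.48 MHz = 7.02 MHz.
Distinct values: {6.84 MHz, 7.02 MHz, 11.36 MHz}.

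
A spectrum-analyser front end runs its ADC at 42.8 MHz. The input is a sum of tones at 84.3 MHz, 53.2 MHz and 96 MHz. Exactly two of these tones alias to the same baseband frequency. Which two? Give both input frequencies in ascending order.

53.2 MHz, 96 MHz

fs/2 = 21.4 MHz.
84.3 MHz mod fs = 41.5 MHz.
41.5 MHz > fs/2 = 21.4 MHz, folds to fs − 41.5 MHz = 1.3 MHz.
53.2 MHz mod fs = 10.4 MHz.
10.4 MHz ≤ fs/2 = 21.4 MHz, appears at 10.4 MHz.
96 MHz mod fs = 10.4 MHz.
10.4 MHz ≤ fs/2 = 21.4 MHz, appears at 10.4 MHz.
53.2 MHz and 96 MHz both map to 10.4 MHz.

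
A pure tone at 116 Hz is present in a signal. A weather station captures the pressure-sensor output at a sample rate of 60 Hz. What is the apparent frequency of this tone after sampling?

4 Hz

116 Hz mod fs = 56 Hz.
56 Hz > fs/2 = 30 Hz, folds to fs − 56 Hz = 4 Hz.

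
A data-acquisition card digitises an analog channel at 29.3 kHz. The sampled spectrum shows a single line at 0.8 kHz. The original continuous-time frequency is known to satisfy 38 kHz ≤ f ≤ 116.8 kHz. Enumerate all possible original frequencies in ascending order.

Frequencies that alias to 0.8 kHz are k·fs ± 0.8 kHz for integer k ≥ 0.
k=0: 0.8 kHz.
k=1: 28.5 kHz, 30.1 kHz.
k=2: 57.8 kHz, 59.4 kHz.
k=3: 87.1 kHz, 88.7 kHz.
k=4: 116.4 kHz, 118 kHz.
k=5: 145.7 kHz, 147.3 kHz.
Within [38 kHz, 116.8 kHz]: 57.8 kHz, 59.4 kHz, 87.1 kHz, 88.7 kHz, 116.4 kHz.

57.8 kHz, 59.4 kHz, 87.1 kHz, 88.7 kHz, 116.4 kHz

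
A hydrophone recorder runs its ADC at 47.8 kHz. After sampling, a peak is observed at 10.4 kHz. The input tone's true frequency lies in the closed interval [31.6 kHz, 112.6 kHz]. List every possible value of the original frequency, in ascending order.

37.4 kHz, 58.2 kHz, 85.2 kHz, 106 kHz

Frequencies that alias to 10.4 kHz are k·fs ± 10.4 kHz for integer k ≥ 0.
k=0: 10.4 kHz.
k=1: 37.4 kHz, 58.2 kHz.
k=2: 85.2 kHz, 106 kHz.
k=3: 133 kHz, 153.8 kHz.
Within [31.6 kHz, 112.6 kHz]: 37.4 kHz, 58.2 kHz, 85.2 kHz, 106 kHz.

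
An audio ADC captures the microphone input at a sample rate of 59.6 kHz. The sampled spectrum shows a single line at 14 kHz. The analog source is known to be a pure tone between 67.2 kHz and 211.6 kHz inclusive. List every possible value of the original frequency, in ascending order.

Frequencies that alias to 14 kHz are k·fs ± 14 kHz for integer k ≥ 0.
k=0: 14 kHz.
k=1: 45.6 kHz, 73.6 kHz.
k=2: 105.2 kHz, 133.2 kHz.
k=3: 164.8 kHz, 192.8 kHz.
k=4: 224.4 kHz, 252.4 kHz.
Within [67.2 kHz, 211.6 kHz]: 73.6 kHz, 105.2 kHz, 133.2 kHz, 164.8 kHz, 192.8 kHz.

73.6 kHz, 105.2 kHz, 133.2 kHz, 164.8 kHz, 192.8 kHz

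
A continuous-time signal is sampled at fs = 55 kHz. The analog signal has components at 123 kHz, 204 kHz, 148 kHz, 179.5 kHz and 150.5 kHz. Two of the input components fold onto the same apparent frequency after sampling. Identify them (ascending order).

150.5 kHz, 179.5 kHz

fs/2 = 27.5 kHz.
123 kHz mod fs = 13 kHz.
13 kHz ≤ fs/2 = 27.5 kHz, appears at 13 kHz.
204 kHz mod fs = 39 kHz.
39 kHz > fs/2 = 27.5 kHz, folds to fs − 39 kHz = 16 kHz.
148 kHz mod fs = 38 kHz.
38 kHz > fs/2 = 27.5 kHz, folds to fs − 38 kHz = 17 kHz.
179.5 kHz mod fs = 14.5 kHz.
14.5 kHz ≤ fs/2 = 27.5 kHz, appears at 14.5 kHz.
150.5 kHz mod fs = 40.5 kHz.
40.5 kHz > fs/2 = 27.5 kHz, folds to fs − 40.5 kHz = 14.5 kHz.
150.5 kHz and 179.5 kHz both map to 14.5 kHz.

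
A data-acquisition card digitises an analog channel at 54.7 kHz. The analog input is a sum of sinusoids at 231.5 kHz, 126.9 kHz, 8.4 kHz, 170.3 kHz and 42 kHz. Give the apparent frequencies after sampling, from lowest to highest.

6.2 kHz, 8.4 kHz, 12.7 kHz, 17.5 kHz

fs/2 = 27.35 kHz.
231.5 kHz mod fs = 12.7 kHz.
12.7 kHz ≤ fs/2 = 27.35 kHz, appears at 12.7 kHz.
126.9 kHz mod fs = 17.5 kHz.
17.5 kHz ≤ fs/2 = 27.35 kHz, appears at 17.5 kHz.
8.4 kHz ≤ fs/2 = 27.35 kHz, passes unchanged.
170.3 kHz mod fs = 6.2 kHz.
6.2 kHz ≤ fs/2 = 27.35 kHz, appears at 6.2 kHz.
42 kHz > fs/2 = 27.35 kHz, folds to fs − 42 kHz = 12.7 kHz.
Distinct values: {6.2 kHz, 8.4 kHz, 12.7 kHz, 17.5 kHz}.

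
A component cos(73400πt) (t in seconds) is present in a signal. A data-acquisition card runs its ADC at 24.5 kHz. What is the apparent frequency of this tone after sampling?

ω = 73400π rad/s → f = ω/(2π) = 36700 Hz = 36.7 kHz.
36.7 kHz mod fs = 12.2 kHz.
12.2 kHz ≤ fs/2 = 12.25 kHz, appears at 12.2 kHz.

12.2 kHz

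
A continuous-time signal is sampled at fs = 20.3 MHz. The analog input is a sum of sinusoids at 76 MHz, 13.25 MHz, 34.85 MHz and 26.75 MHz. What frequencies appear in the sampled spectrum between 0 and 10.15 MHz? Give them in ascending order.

5.2 MHz, 5.75 MHz, 6.45 MHz, 7.05 MHz

fs/2 = 10.15 MHz.
76 MHz mod fs = 15.1 MHz.
15.1 MHz > fs/2 = 10.15 MHz, folds to fs − 15.1 MHz = 5.2 MHz.
13.25 MHz > fs/2 = 10.15 MHz, folds to fs − 13.25 MHz = 7.05 MHz.
34.85 MHz mod fs = 14.55 MHz.
14.55 MHz > fs/2 = 10.15 MHz, folds to fs − 14.55 MHz = 5.75 MHz.
26.75 MHz mod fs = 6.45 MHz.
6.45 MHz ≤ fs/2 = 10.15 MHz, appears at 6.45 MHz.
Distinct values: {5.2 MHz, 5.75 MHz, 6.45 MHz, 7.05 MHz}.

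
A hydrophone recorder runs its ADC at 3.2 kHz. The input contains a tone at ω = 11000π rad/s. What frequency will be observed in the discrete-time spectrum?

ω = 11000π rad/s → f = ω/(2π) = 5500 Hz = 5.5 kHz.
5.5 kHz mod fs = 2.3 kHz.
2.3 kHz > fs/2 = 1.6 kHz, folds to fs − 2.3 kHz = 0.9 kHz.

0.9 kHz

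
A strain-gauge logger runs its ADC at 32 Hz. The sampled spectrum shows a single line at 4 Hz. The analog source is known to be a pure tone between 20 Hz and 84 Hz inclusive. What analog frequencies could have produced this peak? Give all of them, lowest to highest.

28 Hz, 36 Hz, 60 Hz, 68 Hz

Frequencies that alias to 4 Hz are k·fs ± 4 Hz for integer k ≥ 0.
k=0: 4 Hz.
k=1: 28 Hz, 36 Hz.
k=2: 60 Hz, 68 Hz.
k=3: 92 Hz, 100 Hz.
Within [20 Hz, 84 Hz]: 28 Hz, 36 Hz, 60 Hz, 68 Hz.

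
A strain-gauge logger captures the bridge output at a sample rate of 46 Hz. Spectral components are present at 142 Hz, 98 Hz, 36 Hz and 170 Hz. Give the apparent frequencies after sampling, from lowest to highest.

fs/2 = 23 Hz.
142 Hz mod fs = 4 Hz.
4 Hz ≤ fs/2 = 23 Hz, appears at 4 Hz.
98 Hz mod fs = 6 Hz.
6 Hz ≤ fs/2 = 23 Hz, appears at 6 Hz.
36 Hz > fs/2 = 23 Hz, folds to fs − 36 Hz = 10 Hz.
170 Hz mod fs = 32 Hz.
32 Hz > fs/2 = 23 Hz, folds to fs − 32 Hz = 14 Hz.
Distinct values: {4 Hz, 6 Hz, 10 Hz, 14 Hz}.

4 Hz, 6 Hz, 10 Hz, 14 Hz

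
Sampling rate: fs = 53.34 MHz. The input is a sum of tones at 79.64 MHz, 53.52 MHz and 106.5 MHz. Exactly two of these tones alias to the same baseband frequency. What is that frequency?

0.18 MHz

fs/2 = 26.67 MHz.
79.64 MHz mod fs = 26.3 MHz.
26.3 MHz ≤ fs/2 = 26.67 MHz, appears at 26.3 MHz.
53.52 MHz mod fs = 0.18 MHz.
0.18 MHz ≤ fs/2 = 26.67 MHz, appears at 0.18 MHz.
106.5 MHz mod fs = 53.16 MHz.
53.16 MHz > fs/2 = 26.67 MHz, folds to fs − 53.16 MHz = 0.18 MHz.
53.52 MHz and 106.5 MHz both map to 0.18 MHz.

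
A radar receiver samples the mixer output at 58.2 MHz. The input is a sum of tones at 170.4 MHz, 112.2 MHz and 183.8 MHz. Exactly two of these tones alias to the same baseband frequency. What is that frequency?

fs/2 = 29.1 MHz.
170.4 MHz mod fs = 54 MHz.
54 MHz > fs/2 = 29.1 MHz, folds to fs − 54 MHz = 4.2 MHz.
112.2 MHz mod fs = 54 MHz.
54 MHz > fs/2 = 29.1 MHz, folds to fs − 54 MHz = 4.2 MHz.
183.8 MHz mod fs = 9.2 MHz.
9.2 MHz ≤ fs/2 = 29.1 MHz, appears at 9.2 MHz.
112.2 MHz and 170.4 MHz both map to 4.2 MHz.

4.2 MHz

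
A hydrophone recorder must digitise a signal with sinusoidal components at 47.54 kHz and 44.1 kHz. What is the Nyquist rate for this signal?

95.08 kHz

Highest-frequency component: 47.54 kHz.
Nyquist rate = 2 × 47.54 kHz = 95.08 kHz.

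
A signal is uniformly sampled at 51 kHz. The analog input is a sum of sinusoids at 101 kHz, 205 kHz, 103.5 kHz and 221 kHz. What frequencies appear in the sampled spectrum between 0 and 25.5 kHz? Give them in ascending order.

fs/2 = 25.5 kHz.
101 kHz mod fs = 50 kHz.
50 kHz > fs/2 = 25.5 kHz, folds to fs − 50 kHz = 1 kHz.
205 kHz mod fs = 1 kHz.
1 kHz ≤ fs/2 = 25.5 kHz, appears at 1 kHz.
103.5 kHz mod fs = 1.5 kHz.
1.5 kHz ≤ fs/2 = 25.5 kHz, appears at 1.5 kHz.
221 kHz mod fs = 17 kHz.
17 kHz ≤ fs/2 = 25.5 kHz, appears at 17 kHz.
Distinct values: {1 kHz, 1.5 kHz, 17 kHz}.

1 kHz, 1.5 kHz, 17 kHz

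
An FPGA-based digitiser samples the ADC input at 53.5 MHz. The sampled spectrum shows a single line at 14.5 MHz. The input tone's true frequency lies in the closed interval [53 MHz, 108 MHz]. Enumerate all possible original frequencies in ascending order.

Frequencies that alias to 14.5 MHz are k·fs ± 14.5 MHz for integer k ≥ 0.
k=0: 14.5 MHz.
k=1: 39 MHz, 68 MHz.
k=2: 92.5 MHz, 121.5 MHz.
k=3: 146 MHz, 175 MHz.
Within [53 MHz, 108 MHz]: 68 MHz, 92.5 MHz.

68 MHz, 92.5 MHz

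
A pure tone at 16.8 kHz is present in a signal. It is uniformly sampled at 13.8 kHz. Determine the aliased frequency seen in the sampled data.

3 kHz

16.8 kHz mod fs = 3 kHz.
3 kHz ≤ fs/2 = 6.9 kHz, appears at 3 kHz.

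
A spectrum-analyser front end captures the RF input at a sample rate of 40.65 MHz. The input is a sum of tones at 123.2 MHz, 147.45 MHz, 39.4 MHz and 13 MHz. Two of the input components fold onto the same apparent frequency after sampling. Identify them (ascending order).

39.4 MHz, 123.2 MHz

fs/2 = 20.325 MHz.
123.2 MHz mod fs = 1.25 MHz.
1.25 MHz ≤ fs/2 = 20.325 MHz, appears at 1.25 MHz.
147.45 MHz mod fs = 25.5 MHz.
25.5 MHz > fs/2 = 20.325 MHz, folds to fs − 25.5 MHz = 15.15 MHz.
39.4 MHz > fs/2 = 20.325 MHz, folds to fs − 39.4 MHz = 1.25 MHz.
13 MHz ≤ fs/2 = 20.325 MHz, passes unchanged.
39.4 MHz and 123.2 MHz both map to 1.25 MHz.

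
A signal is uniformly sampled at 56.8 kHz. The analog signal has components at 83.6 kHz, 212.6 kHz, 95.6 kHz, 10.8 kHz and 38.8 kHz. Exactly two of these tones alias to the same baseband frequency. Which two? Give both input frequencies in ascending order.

38.8 kHz, 95.6 kHz

fs/2 = 28.4 kHz.
83.6 kHz mod fs = 26.8 kHz.
26.8 kHz ≤ fs/2 = 28.4 kHz, appears at 26.8 kHz.
212.6 kHz mod fs = 42.2 kHz.
42.2 kHz > fs/2 = 28.4 kHz, folds to fs − 42.2 kHz = 14.6 kHz.
95.6 kHz mod fs = 38.8 kHz.
38.8 kHz > fs/2 = 28.4 kHz, folds to fs − 38.8 kHz = 18 kHz.
10.8 kHz ≤ fs/2 = 28.4 kHz, passes unchanged.
38.8 kHz > fs/2 = 28.4 kHz, folds to fs − 38.8 kHz = 18 kHz.
38.8 kHz and 95.6 kHz both map to 18 kHz.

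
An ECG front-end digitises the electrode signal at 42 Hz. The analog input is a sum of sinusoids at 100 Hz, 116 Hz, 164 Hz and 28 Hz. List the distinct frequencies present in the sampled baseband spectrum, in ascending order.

4 Hz, 10 Hz, 14 Hz, 16 Hz

fs/2 = 21 Hz.
100 Hz mod fs = 16 Hz.
16 Hz ≤ fs/2 = 21 Hz, appears at 16 Hz.
116 Hz mod fs = 32 Hz.
32 Hz > fs/2 = 21 Hz, folds to fs − 32 Hz = 10 Hz.
164 Hz mod fs = 38 Hz.
38 Hz > fs/2 = 21 Hz, folds to fs − 38 Hz = 4 Hz.
28 Hz > fs/2 = 21 Hz, folds to fs − 28 Hz = 14 Hz.
Distinct values: {4 Hz, 10 Hz, 14 Hz, 16 Hz}.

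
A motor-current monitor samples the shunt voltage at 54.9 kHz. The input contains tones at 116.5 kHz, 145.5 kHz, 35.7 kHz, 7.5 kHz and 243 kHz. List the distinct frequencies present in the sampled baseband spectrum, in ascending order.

6.7 kHz, 7.5 kHz, 19.2 kHz, 23.4 kHz

fs/2 = 27.45 kHz.
116.5 kHz mod fs = 6.7 kHz.
6.7 kHz ≤ fs/2 = 27.45 kHz, appears at 6.7 kHz.
145.5 kHz mod fs = 35.7 kHz.
35.7 kHz > fs/2 = 27.45 kHz, folds to fs − 35.7 kHz = 19.2 kHz.
35.7 kHz > fs/2 = 27.45 kHz, folds to fs − 35.7 kHz = 19.2 kHz.
7.5 kHz ≤ fs/2 = 27.45 kHz, passes unchanged.
243 kHz mod fs = 23.4 kHz.
23.4 kHz ≤ fs/2 = 27.45 kHz, appears at 23.4 kHz.
Distinct values: {6.7 kHz, 7.5 kHz, 19.2 kHz, 23.4 kHz}.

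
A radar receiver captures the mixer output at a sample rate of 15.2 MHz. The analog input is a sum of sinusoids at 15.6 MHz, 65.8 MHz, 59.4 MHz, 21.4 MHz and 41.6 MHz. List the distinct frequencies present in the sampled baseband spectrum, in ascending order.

fs/2 = 7.6 MHz.
15.6 MHz mod fs = 0.4 MHz.
0.4 MHz ≤ fs/2 = 7.6 MHz, appears at 0.4 MHz.
65.8 MHz mod fs = 5 MHz.
5 MHz ≤ fs/2 = 7.6 MHz, appears at 5 MHz.
59.4 MHz mod fs = 13.8 MHz.
13.8 MHz > fs/2 = 7.6 MHz, folds to fs − 13.8 MHz = 1.4 MHz.
21.4 MHz mod fs = 6.2 MHz.
6.2 MHz ≤ fs/2 = 7.6 MHz, appears at 6.2 MHz.
41.6 MHz mod fs = 11.2 MHz.
11.2 MHz > fs/2 = 7.6 MHz, folds to fs − 11.2 MHz = 4 MHz.
Distinct values: {0.4 MHz, 1.4 MHz, 4 MHz, 5 MHz, 6.2 MHz}.

0.4 MHz, 1.4 MHz, 4 MHz, 5 MHz, 6.2 MHz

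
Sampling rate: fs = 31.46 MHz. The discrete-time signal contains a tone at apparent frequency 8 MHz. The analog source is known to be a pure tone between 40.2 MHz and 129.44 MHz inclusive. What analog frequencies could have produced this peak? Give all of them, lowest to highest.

54.92 MHz, 70.92 MHz, 86.38 MHz, 102.38 MHz, 117.84 MHz

Frequencies that alias to 8 MHz are k·fs ± 8 MHz for integer k ≥ 0.
k=0: 8 MHz.
k=1: 23.46 MHz, 39.46 MHz.
k=2: 54.92 MHz, 70.92 MHz.
k=3: 86.38 MHz, 102.38 MHz.
k=4: 117.84 MHz, 133.84 MHz.
k=5: 149.3 MHz, 165.3 MHz.
Within [40.2 MHz, 129.44 MHz]: 54.92 MHz, 70.92 MHz, 86.38 MHz, 102.38 MHz, 117.84 MHz.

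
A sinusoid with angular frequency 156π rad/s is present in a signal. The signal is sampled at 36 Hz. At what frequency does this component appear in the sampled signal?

6 Hz

ω = 156π rad/s → f = ω/(2π) = 78 Hz.
78 Hz mod fs = 6 Hz.
6 Hz ≤ fs/2 = 18 Hz, appears at 6 Hz.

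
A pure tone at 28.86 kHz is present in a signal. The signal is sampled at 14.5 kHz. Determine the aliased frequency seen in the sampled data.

0.14 kHz

28.86 kHz mod fs = 14.36 kHz.
14.36 kHz > fs/2 = 7.25 kHz, folds to fs − 14.36 kHz = 0.14 kHz.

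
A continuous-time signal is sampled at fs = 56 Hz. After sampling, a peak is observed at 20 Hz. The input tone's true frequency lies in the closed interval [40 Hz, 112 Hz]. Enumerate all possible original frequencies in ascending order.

Frequencies that alias to 20 Hz are k·fs ± 20 Hz for integer k ≥ 0.
k=0: 20 Hz.
k=1: 36 Hz, 76 Hz.
k=2: 92 Hz, 132 Hz.
k=3: 148 Hz, 188 Hz.
Within [40 Hz, 112 Hz]: 76 Hz, 92 Hz.

76 Hz, 92 Hz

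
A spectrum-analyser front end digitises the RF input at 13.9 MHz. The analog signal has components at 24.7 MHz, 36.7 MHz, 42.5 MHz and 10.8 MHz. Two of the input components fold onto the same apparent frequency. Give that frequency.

fs/2 = 6.95 MHz.
24.7 MHz mod fs = 10.8 MHz.
10.8 MHz > fs/2 = 6.95 MHz, folds to fs − 10.8 MHz = 3.1 MHz.
36.7 MHz mod fs = 8.9 MHz.
8.9 MHz > fs/2 = 6.95 MHz, folds to fs − 8.9 MHz = 5 MHz.
42.5 MHz mod fs = 0.8 MHz.
0.8 MHz ≤ fs/2 = 6.95 MHz, appears at 0.8 MHz.
10.8 MHz > fs/2 = 6.95 MHz, folds to fs − 10.8 MHz = 3.1 MHz.
10.8 MHz and 24.7 MHz both map to 3.1 MHz.

3.1 MHz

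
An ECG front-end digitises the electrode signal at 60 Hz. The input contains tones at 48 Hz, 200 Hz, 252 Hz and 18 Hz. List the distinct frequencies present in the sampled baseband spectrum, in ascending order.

fs/2 = 30 Hz.
48 Hz > fs/2 = 30 Hz, folds to fs − 48 Hz = 12 Hz.
200 Hz mod fs = 20 Hz.
20 Hz ≤ fs/2 = 30 Hz, appears at 20 Hz.
252 Hz mod fs = 12 Hz.
12 Hz ≤ fs/2 = 30 Hz, appears at 12 Hz.
18 Hz ≤ fs/2 = 30 Hz, passes unchanged.
Distinct values: {12 Hz, 18 Hz, 20 Hz}.

12 Hz, 18 Hz, 20 Hz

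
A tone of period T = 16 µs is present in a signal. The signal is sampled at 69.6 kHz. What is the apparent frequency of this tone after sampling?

T = 16 µs → f = 1/T = 62.5 kHz.
62.5 kHz > fs/2 = 34.8 kHz, folds to fs − 62.5 kHz = 7.1 kHz.

7.1 kHz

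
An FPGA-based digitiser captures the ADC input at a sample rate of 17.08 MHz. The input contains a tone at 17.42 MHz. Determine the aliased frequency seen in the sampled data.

17.42 MHz mod fs = 0.34 MHz.
0.34 MHz ≤ fs/2 = 8.54 MHz, appears at 0.34 MHz.

0.34 MHz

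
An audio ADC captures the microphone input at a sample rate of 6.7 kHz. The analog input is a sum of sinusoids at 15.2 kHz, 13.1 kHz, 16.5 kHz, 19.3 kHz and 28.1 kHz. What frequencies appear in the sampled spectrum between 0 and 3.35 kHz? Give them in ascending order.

fs/2 = 3.35 kHz.
15.2 kHz mod fs = 1.8 kHz.
1.8 kHz ≤ fs/2 = 3.35 kHz, appears at 1.8 kHz.
13.1 kHz mod fs = 6.4 kHz.
6.4 kHz > fs/2 = 3.35 kHz, folds to fs − 6.4 kHz = 0.3 kHz.
16.5 kHz mod fs = 3.1 kHz.
3.1 kHz ≤ fs/2 = 3.35 kHz, appears at 3.1 kHz.
19.3 kHz mod fs = 5.9 kHz.
5.9 kHz > fs/2 = 3.35 kHz, folds to fs − 5.9 kHz = 0.8 kHz.
28.1 kHz mod fs = 1.3 kHz.
1.3 kHz ≤ fs/2 = 3.35 kHz, appears at 1.3 kHz.
Distinct values: {0.3 kHz, 0.8 kHz, 1.3 kHz, 1.8 kHz, 3.1 kHz}.

0.3 kHz, 0.8 kHz, 1.3 kHz, 1.8 kHz, 3.1 kHz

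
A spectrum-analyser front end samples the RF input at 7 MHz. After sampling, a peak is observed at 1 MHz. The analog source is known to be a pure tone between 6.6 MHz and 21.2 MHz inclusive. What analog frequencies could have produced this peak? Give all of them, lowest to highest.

8 MHz, 13 MHz, 15 MHz, 20 MHz

Frequencies that alias to 1 MHz are k·fs ± 1 MHz for integer k ≥ 0.
k=0: 1 MHz.
k=1: 6 MHz, 8 MHz.
k=2: 13 MHz, 15 MHz.
k=3: 20 MHz, 22 MHz.
k=4: 27 MHz, 29 MHz.
Within [6.6 MHz, 21.2 MHz]: 8 MHz, 13 MHz, 15 MHz, 20 MHz.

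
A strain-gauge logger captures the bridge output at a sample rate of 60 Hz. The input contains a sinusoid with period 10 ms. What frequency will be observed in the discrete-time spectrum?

20 Hz

T = 10 ms → f = 1/T = 100 Hz.
100 Hz mod fs = 40 Hz.
40 Hz > fs/2 = 30 Hz, folds to fs − 40 Hz = 20 Hz.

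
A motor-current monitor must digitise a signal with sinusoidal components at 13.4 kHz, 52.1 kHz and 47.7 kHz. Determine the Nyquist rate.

104.2 kHz

Highest-frequency component: 52.1 kHz.
Nyquist rate = 2 × 52.1 kHz = 104.2 kHz.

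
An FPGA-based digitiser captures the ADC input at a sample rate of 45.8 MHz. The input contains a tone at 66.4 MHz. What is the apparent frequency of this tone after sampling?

66.4 MHz mod fs = 20.6 MHz.
20.6 MHz ≤ fs/2 = 22.9 MHz, appears at 20.6 MHz.

20.6 MHz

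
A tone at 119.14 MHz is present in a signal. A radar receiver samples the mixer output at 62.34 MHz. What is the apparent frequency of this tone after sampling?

119.14 MHz mod fs = 56.8 MHz.
56.8 MHz > fs/2 = 31.17 MHz, folds to fs − 56.8 MHz = 5.54 MHz.

5.54 MHz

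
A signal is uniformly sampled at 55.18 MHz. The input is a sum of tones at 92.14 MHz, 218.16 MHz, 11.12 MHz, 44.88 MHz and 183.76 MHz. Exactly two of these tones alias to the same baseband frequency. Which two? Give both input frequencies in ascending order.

92.14 MHz, 183.76 MHz

fs/2 = 27.59 MHz.
92.14 MHz mod fs = 36.96 MHz.
36.96 MHz > fs/2 = 27.59 MHz, folds to fs − 36.96 MHz = 18.22 MHz.
218.16 MHz mod fs = 52.62 MHz.
52.62 MHz > fs/2 = 27.59 MHz, folds to fs − 52.62 MHz = 2.56 MHz.
11.12 MHz ≤ fs/2 = 27.59 MHz, passes unchanged.
44.88 MHz > fs/2 = 27.59 MHz, folds to fs − 44.88 MHz = 10.3 MHz.
183.76 MHz mod fs = 18.22 MHz.
18.22 MHz ≤ fs/2 = 27.59 MHz, appears at 18.22 MHz.
92.14 MHz and 183.76 MHz both map to 18.22 MHz.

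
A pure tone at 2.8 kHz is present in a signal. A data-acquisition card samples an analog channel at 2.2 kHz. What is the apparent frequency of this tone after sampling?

2.8 kHz mod fs = 0.6 kHz.
0.6 kHz ≤ fs/2 = 1.1 kHz, appears at 0.6 kHz.

0.6 kHz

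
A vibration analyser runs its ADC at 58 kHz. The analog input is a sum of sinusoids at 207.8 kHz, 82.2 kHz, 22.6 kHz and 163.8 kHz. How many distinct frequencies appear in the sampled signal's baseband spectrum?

fs/2 = 29 kHz.
207.8 kHz mod fs = 33.8 kHz.
33.8 kHz > fs/2 = 29 kHz, folds to fs − 33.8 kHz = 24.2 kHz.
82.2 kHz mod fs = 24.2 kHz.
24.2 kHz ≤ fs/2 = 29 kHz, appears at 24.2 kHz.
22.6 kHz ≤ fs/2 = 29 kHz, passes unchanged.
163.8 kHz mod fs = 47.8 kHz.
47.8 kHz > fs/2 = 29 kHz, folds to fs − 47.8 kHz = 10.2 kHz.
Distinct values: {10.2 kHz, 22.6 kHz, 24.2 kHz} → 3.

3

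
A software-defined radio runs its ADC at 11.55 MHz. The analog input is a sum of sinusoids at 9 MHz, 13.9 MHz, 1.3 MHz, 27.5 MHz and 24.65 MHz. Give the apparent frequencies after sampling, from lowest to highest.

1.3 MHz, 1.55 MHz, 2.35 MHz, 2.55 MHz, 4.4 MHz

fs/2 = 5.775 MHz.
9 MHz > fs/2 = 5.775 MHz, folds to fs − 9 MHz = 2.55 MHz.
13.9 MHz mod fs = 2.35 MHz.
2.35 MHz ≤ fs/2 = 5.775 MHz, appears at 2.35 MHz.
1.3 MHz ≤ fs/2 = 5.775 MHz, passes unchanged.
27.5 MHz mod fs = 4.4 MHz.
4.4 MHz ≤ fs/2 = 5.775 MHz, appears at 4.4 MHz.
24.65 MHz mod fs = 1.55 MHz.
1.55 MHz ≤ fs/2 = 5.775 MHz, appears at 1.55 MHz.
Distinct values: {1.3 MHz, 1.55 MHz, 2.35 MHz, 2.55 MHz, 4.4 MHz}.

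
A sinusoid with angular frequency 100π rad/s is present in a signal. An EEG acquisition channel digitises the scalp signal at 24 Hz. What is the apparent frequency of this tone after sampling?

ω = 100π rad/s → f = ω/(2π) = 50 Hz.
50 Hz mod fs = 2 Hz.
2 Hz ≤ fs/2 = 12 Hz, appears at 2 Hz.

2 Hz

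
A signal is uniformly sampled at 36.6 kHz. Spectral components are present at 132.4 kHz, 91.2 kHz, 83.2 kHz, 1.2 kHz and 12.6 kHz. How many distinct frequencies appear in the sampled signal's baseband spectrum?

fs/2 = 18.3 kHz.
132.4 kHz mod fs = 22.6 kHz.
22.6 kHz > fs/2 = 18.3 kHz, folds to fs − 22.6 kHz = 14 kHz.
91.2 kHz mod fs = 18 kHz.
18 kHz ≤ fs/2 = 18.3 kHz, appears at 18 kHz.
83.2 kHz mod fs = 10 kHz.
10 kHz ≤ fs/2 = 18.3 kHz, appears at 10 kHz.
1.2 kHz ≤ fs/2 = 18.3 kHz, passes unchanged.
12.6 kHz ≤ fs/2 = 18.3 kHz, passes unchanged.
Distinct values: {1.2 kHz, 10 kHz, 12.6 kHz, 14 kHz, 18 kHz} → 5.

5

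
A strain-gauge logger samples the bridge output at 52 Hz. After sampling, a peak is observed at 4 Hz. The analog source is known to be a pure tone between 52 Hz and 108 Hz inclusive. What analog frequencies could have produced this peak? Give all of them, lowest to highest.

56 Hz, 100 Hz, 108 Hz

Frequencies that alias to 4 Hz are k·fs ± 4 Hz for integer k ≥ 0.
k=0: 4 Hz.
k=1: 48 Hz, 56 Hz.
k=2: 100 Hz, 108 Hz.
k=3: 152 Hz, 160 Hz.
Within [52 Hz, 108 Hz]: 56 Hz, 100 Hz, 108 Hz.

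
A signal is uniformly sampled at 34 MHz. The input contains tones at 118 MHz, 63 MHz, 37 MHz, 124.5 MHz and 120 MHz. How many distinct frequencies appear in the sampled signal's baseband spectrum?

4

fs/2 = 17 MHz.
118 MHz mod fs = 16 MHz.
16 MHz ≤ fs/2 = 17 MHz, appears at 16 MHz.
63 MHz mod fs = 29 MHz.
29 MHz > fs/2 = 17 MHz, folds to fs − 29 MHz = 5 MHz.
37 MHz mod fs = 3 MHz.
3 MHz ≤ fs/2 = 17 MHz, appears at 3 MHz.
124.5 MHz mod fs = 22.5 MHz.
22.5 MHz > fs/2 = 17 MHz, folds to fs − 22.5 MHz = 11.5 MHz.
120 MHz mod fs = 18 MHz.
18 MHz > fs/2 = 17 MHz, folds to fs − 18 MHz = 16 MHz.
Distinct values: {3 MHz, 5 MHz, 11.5 MHz, 16 MHz} → 4.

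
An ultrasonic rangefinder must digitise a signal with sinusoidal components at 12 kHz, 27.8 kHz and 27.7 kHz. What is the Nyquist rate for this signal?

55.6 kHz

Highest-frequency component: 27.8 kHz.
Nyquist rate = 2 × 27.8 kHz = 55.6 kHz.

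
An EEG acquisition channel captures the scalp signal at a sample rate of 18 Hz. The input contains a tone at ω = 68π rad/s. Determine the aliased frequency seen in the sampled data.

2 Hz

ω = 68π rad/s → f = ω/(2π) = 34 Hz.
34 Hz mod fs = 16 Hz.
16 Hz > fs/2 = 9 Hz, folds to fs − 16 Hz = 2 Hz.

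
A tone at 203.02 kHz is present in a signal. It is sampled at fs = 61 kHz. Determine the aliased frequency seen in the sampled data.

203.02 kHz mod fs = 20.02 kHz.
20.02 kHz ≤ fs/2 = 30.5 kHz, appears at 20.02 kHz.

20.02 kHz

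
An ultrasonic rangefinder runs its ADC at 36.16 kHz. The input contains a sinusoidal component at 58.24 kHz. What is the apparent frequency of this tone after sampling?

14.08 kHz

58.24 kHz mod fs = 22.08 kHz.
22.08 kHz > fs/2 = 18.08 kHz, folds to fs − 22.08 kHz = 14.08 kHz.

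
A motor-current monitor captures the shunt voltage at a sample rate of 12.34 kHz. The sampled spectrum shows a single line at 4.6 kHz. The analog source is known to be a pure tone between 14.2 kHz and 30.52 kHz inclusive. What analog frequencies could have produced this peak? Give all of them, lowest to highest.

Frequencies that alias to 4.6 kHz are k·fs ± 4.6 kHz for integer k ≥ 0.
k=0: 4.6 kHz.
k=1: 7.74 kHz, 16.94 kHz.
k=2: 20.08 kHz, 29.28 kHz.
k=3: 32.42 kHz, 41.62 kHz.
Within [14.2 kHz, 30.52 kHz]: 16.94 kHz, 20.08 kHz, 29.28 kHz.

16.94 kHz, 20.08 kHz, 29.28 kHz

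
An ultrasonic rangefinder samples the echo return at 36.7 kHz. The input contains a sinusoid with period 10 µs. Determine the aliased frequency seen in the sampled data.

T = 10 µs → f = 1/T = 100 kHz.
100 kHz mod fs = 26.6 kHz.
26.6 kHz > fs/2 = 18.35 kHz, folds to fs − 26.6 kHz = 10.1 kHz.

10.1 kHz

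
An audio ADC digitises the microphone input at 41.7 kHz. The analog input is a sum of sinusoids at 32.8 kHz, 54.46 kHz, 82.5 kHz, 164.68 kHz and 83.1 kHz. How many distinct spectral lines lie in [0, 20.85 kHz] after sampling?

fs/2 = 20.85 kHz.
32.8 kHz > fs/2 = 20.85 kHz, folds to fs − 32.8 kHz = 8.9 kHz.
54.46 kHz mod fs = 12.76 kHz.
12.76 kHz ≤ fs/2 = 20.85 kHz, appears at 12.76 kHz.
82.5 kHz mod fs = 40.8 kHz.
40.8 kHz > fs/2 = 20.85 kHz, folds to fs − 40.8 kHz = 0.9 kHz.
164.68 kHz mod fs = 39.58 kHz.
39.58 kHz > fs/2 = 20.85 kHz, folds to fs − 39.58 kHz = 2.12 kHz.
83.1 kHz mod fs = 41.4 kHz.
41.4 kHz > fs/2 = 20.85 kHz, folds to fs − 41.4 kHz = 0.3 kHz.
Distinct values: {0.3 kHz, 0.9 kHz, 2.12 kHz, 8.9 kHz, 12.76 kHz} → 5.

5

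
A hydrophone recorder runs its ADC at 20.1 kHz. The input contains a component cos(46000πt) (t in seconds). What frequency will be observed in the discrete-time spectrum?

2.9 kHz

ω = 46000π rad/s → f = ω/(2π) = 23000 Hz = 23 kHz.
23 kHz mod fs = 2.9 kHz.
2.9 kHz ≤ fs/2 = 10.05 kHz, appears at 2.9 kHz.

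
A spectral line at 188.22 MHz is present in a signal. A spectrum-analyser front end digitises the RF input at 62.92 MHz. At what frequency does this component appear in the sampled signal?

188.22 MHz mod fs = 62.38 MHz.
62.38 MHz > fs/2 = 31.46 MHz, folds to fs − 62.38 MHz = 0.54 MHz.

0.54 MHz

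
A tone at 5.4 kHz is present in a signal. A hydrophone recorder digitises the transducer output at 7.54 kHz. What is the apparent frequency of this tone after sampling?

2.14 kHz

5.4 kHz > fs/2 = 3.77 kHz, folds to fs − 5.4 kHz = 2.14 kHz.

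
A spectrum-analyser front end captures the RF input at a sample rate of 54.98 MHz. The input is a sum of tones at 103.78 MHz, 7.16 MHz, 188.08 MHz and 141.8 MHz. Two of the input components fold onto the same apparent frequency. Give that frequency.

23.14 MHz

fs/2 = 27.49 MHz.
103.78 MHz mod fs = 48.8 MHz.
48.8 MHz > fs/2 = 27.49 MHz, folds to fs − 48.8 MHz = 6.18 MHz.
7.16 MHz ≤ fs/2 = 27.49 MHz, passes unchanged.
188.08 MHz mod fs = 23.14 MHz.
23.14 MHz ≤ fs/2 = 27.49 MHz, appears at 23.14 MHz.
141.8 MHz mod fs = 31.84 MHz.
31.84 MHz > fs/2 = 27.49 MHz, folds to fs − 31.84 MHz = 23.14 MHz.
141.8 MHz and 188.08 MHz both map to 23.14 MHz.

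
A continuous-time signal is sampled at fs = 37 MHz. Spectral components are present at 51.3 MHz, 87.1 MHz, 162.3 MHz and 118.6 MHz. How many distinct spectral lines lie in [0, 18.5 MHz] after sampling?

3

fs/2 = 18.5 MHz.
51.3 MHz mod fs = 14.3 MHz.
14.3 MHz ≤ fs/2 = 18.5 MHz, appears at 14.3 MHz.
87.1 MHz mod fs = 13.1 MHz.
13.1 MHz ≤ fs/2 = 18.5 MHz, appears at 13.1 MHz.
162.3 MHz mod fs = 14.3 MHz.
14.3 MHz ≤ fs/2 = 18.5 MHz, appears at 14.3 MHz.
118.6 MHz mod fs = 7.6 MHz.
7.6 MHz ≤ fs/2 = 18.5 MHz, appears at 7.6 MHz.
Distinct values: {7.6 MHz, 13.1 MHz, 14.3 MHz} → 3.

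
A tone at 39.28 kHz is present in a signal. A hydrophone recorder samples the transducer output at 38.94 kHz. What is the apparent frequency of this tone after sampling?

39.28 kHz mod fs = 0.34 kHz.
0.34 kHz ≤ fs/2 = 19.47 kHz, appears at 0.34 kHz.

0.34 kHz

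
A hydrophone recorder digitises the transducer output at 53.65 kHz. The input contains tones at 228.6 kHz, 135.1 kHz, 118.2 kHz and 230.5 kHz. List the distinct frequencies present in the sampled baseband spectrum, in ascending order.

fs/2 = 26.825 kHz.
228.6 kHz mod fs = 14 kHz.
14 kHz ≤ fs/2 = 26.825 kHz, appears at 14 kHz.
135.1 kHz mod fs = 27.8 kHz.
27.8 kHz > fs/2 = 26.825 kHz, folds to fs − 27.8 kHz = 25.85 kHz.
118.2 kHz mod fs = 10.9 kHz.
10.9 kHz ≤ fs/2 = 26.825 kHz, appears at 10.9 kHz.
230.5 kHz mod fs = 15.9 kHz.
15.9 kHz ≤ fs/2 = 26.825 kHz, appears at 15.9 kHz.
Distinct values: {10.9 kHz, 14 kHz, 15.9 kHz, 25.85 kHz}.

10.9 kHz, 14 kHz, 15.9 kHz, 25.85 kHz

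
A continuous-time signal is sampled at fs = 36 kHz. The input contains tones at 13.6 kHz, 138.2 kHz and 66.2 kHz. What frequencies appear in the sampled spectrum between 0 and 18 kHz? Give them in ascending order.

5.8 kHz, 13.6 kHz

fs/2 = 18 kHz.
13.6 kHz ≤ fs/2 = 18 kHz, passes unchanged.
138.2 kHz mod fs = 30.2 kHz.
30.2 kHz > fs/2 = 18 kHz, folds to fs − 30.2 kHz = 5.8 kHz.
66.2 kHz mod fs = 30.2 kHz.
30.2 kHz > fs/2 = 18 kHz, folds to fs − 30.2 kHz = 5.8 kHz.
Distinct values: {5.8 kHz, 13.6 kHz}.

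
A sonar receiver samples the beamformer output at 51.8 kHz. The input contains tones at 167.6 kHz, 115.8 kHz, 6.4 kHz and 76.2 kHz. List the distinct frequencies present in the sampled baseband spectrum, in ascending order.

fs/2 = 25.9 kHz.
167.6 kHz mod fs = 12.2 kHz.
12.2 kHz ≤ fs/2 = 25.9 kHz, appears at 12.2 kHz.
115.8 kHz mod fs = 12.2 kHz.
12.2 kHz ≤ fs/2 = 25.9 kHz, appears at 12.2 kHz.
6.4 kHz ≤ fs/2 = 25.9 kHz, passes unchanged.
76.2 kHz mod fs = 24.4 kHz.
24.4 kHz ≤ fs/2 = 25.9 kHz, appears at 24.4 kHz.
Distinct values: {6.4 kHz, 12.2 kHz, 24.4 kHz}.

6.4 kHz, 12.2 kHz, 24.4 kHz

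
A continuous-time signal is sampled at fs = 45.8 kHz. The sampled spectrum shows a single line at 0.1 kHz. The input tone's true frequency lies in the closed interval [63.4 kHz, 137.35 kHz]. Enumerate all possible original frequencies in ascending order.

91.5 kHz, 91.7 kHz, 137.3 kHz

Frequencies that alias to 0.1 kHz are k·fs ± 0.1 kHz for integer k ≥ 0.
k=0: 0.1 kHz.
k=1: 45.7 kHz, 45.9 kHz.
k=2: 91.5 kHz, 91.7 kHz.
k=3: 137.3 kHz, 137.5 kHz.
k=4: 183.1 kHz, 183.3 kHz.
Within [63.4 kHz, 137.35 kHz]: 91.5 kHz, 91.7 kHz, 137.3 kHz.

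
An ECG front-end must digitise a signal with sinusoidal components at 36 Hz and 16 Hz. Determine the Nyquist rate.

72 Hz

Highest-frequency component: 36 Hz.
Nyquist rate = 2 × 36 Hz = 72 Hz.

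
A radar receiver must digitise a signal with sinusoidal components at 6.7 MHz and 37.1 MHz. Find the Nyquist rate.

74.2 MHz

Highest-frequency component: 37.1 MHz.
Nyquist rate = 2 × 37.1 MHz = 74.2 MHz.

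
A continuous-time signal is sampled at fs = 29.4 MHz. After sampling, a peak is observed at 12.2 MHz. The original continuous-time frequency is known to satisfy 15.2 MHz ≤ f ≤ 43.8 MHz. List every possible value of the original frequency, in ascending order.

Frequencies that alias to 12.2 MHz are k·fs ± 12.2 MHz for integer k ≥ 0.
k=0: 12.2 MHz.
k=1: 17.2 MHz, 41.6 MHz.
k=2: 46.6 MHz, 71 MHz.
Within [15.2 MHz, 43.8 MHz]: 17.2 MHz, 41.6 MHz.

17.2 MHz, 41.6 MHz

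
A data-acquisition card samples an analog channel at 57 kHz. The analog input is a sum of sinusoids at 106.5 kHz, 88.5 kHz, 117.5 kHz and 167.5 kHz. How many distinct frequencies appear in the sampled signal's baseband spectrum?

fs/2 = 28.5 kHz.
106.5 kHz mod fs = 49.5 kHz.
49.5 kHz > fs/2 = 28.5 kHz, folds to fs − 49.5 kHz = 7.5 kHz.
88.5 kHz mod fs = 31.5 kHz.
31.5 kHz > fs/2 = 28.5 kHz, folds to fs − 31.5 kHz = 25.5 kHz.
117.5 kHz mod fs = 3.5 kHz.
3.5 kHz ≤ fs/2 = 28.5 kHz, appears at 3.5 kHz.
167.5 kHz mod fs = 53.5 kHz.
53.5 kHz > fs/2 = 28.5 kHz, folds to fs − 53.5 kHz = 3.5 kHz.
Distinct values: {3.5 kHz, 7.5 kHz, 25.5 kHz} → 3.

3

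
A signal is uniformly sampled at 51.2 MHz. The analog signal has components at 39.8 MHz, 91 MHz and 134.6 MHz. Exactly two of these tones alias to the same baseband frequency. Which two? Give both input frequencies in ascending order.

fs/2 = 25.6 MHz.
39.8 MHz > fs/2 = 25.6 MHz, folds to fs − 39.8 MHz = 11.4 MHz.
91 MHz mod fs = 39.8 MHz.
39.8 MHz > fs/2 = 25.6 MHz, folds to fs − 39.8 MHz = 11.4 MHz.
134.6 MHz mod fs = 32.2 MHz.
32.2 MHz > fs/2 = 25.6 MHz, folds to fs − 32.2 MHz = 19 MHz.
39.8 MHz and 91 MHz both map to 11.4 MHz.

39.8 MHz, 91 MHz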